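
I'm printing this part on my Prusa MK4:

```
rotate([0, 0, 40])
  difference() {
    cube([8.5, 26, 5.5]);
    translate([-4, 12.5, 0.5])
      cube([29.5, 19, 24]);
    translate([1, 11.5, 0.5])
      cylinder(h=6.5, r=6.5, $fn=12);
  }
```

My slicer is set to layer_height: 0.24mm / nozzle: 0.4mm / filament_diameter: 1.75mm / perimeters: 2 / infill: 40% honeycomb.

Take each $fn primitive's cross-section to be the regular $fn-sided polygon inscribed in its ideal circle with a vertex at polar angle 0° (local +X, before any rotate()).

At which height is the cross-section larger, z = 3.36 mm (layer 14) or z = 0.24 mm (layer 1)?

layer 1 (z = 0.24 mm)

Layer 14 (z = 3.36): the 8.5×26 cube contributes its full rectangle (area 221.00 mm²); the 29.5×19 cube at (-4, 12.5) contributes its full rectangle (area 560.50 mm²); the r=6.5 cylinder at (1, 11.5) contributes a regular 12-gon of circumradius 6.5 (area = (12/2)·6.500²·sin(360°/12) = 126.75 mm²); Taking the first minus the rest: starting from the 8.5×26 cube (221.00 mm²), the 29.5×19 cube at (-4, 12.5) partially overlaps it — only the 114.75 mm² overlap (of its 560.50 mm²) is removed, clipping the outline; the r=6.5 cylinder at (1, 11.5) partially overlaps it — only the 45.42 mm² overlap (of its 126.75 mm²) is removed, clipping the outline — area = 60.83 mm²; (rotated 40° about Z; rotation is an isometry so areas/perimeters/island counts are preserved). So its area = 60.83 mm². Layer 1 (z = 0.24): the 8.5×26 cube contributes its full rectangle (area 221.00 mm²); the cube at (-4, 12.5) is absent (z outside [0.5, 24.5]); the cylinder at (1, 11.5) is absent (z outside [0.5, 7]); After the difference (first − rest): none of the subtracted shapes is present at this height, so the 8.5×26 cube is unchanged — area = 221.00 mm²; (whole slice rotated 40° about Z — lengths, areas and connectivity unchanged). So its area = 221.00 mm². Layer 1 is larger (221.00 vs 60.83 mm²).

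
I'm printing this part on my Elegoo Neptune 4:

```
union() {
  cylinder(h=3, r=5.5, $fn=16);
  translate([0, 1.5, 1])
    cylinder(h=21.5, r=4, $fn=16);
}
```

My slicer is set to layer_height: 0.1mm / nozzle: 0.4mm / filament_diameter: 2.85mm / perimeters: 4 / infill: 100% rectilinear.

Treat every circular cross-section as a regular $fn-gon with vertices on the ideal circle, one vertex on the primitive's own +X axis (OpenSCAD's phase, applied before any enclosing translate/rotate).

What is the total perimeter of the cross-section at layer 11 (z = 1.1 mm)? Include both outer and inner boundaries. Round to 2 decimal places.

34.34 mm

At z = 1.1 mm: the r=5.5 cylinder gives a regular 16-gon of circumradius 5.5 (constant along its height) (perimeter = 2·16·5.500·sin(180°/16) = 34.34 mm); the r=4 cylinder at (0, 1.5) contributes a regular 16-gon of circumradius 4 (perimeter = 2·16·4.000·sin(180°/16) = 24.97 mm); Taking the union: the r=4 cylinder at (0, 1.5) lies entirely inside the r=5.5 cylinder, so the union is just the r=5.5 cylinder — boundary = 34.34 mm. Overall, the cross-section is a single solid region. Total boundary length (outer) = 34.34 mm.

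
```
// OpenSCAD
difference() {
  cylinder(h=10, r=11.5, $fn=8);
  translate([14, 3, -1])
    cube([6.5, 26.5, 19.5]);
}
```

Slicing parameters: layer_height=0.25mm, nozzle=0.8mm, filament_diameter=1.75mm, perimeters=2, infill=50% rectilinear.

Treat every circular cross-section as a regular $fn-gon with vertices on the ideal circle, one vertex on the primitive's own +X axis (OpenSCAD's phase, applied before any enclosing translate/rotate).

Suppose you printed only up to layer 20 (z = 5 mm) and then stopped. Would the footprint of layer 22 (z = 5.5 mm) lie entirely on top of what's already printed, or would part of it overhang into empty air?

entirely on top

Compare the two slices. At z = 5: the r=11.5 cylinder gives a regular 8-gon of circumradius 11.5 (constant along its height) (area = (8/2)·11.500²·sin(360°/8) = 374.06 mm²); the 6.5×26.5 cube at (14, 3) contributes its full rectangle (area 172.25 mm²); After the difference (first − rest): starting from the r=11.5 cylinder (374.06 mm²), the 6.5×26.5 cube at (14, 3) misses the remaining region (no effect) — area = 374.06 mm². At z = 5.5: the cylinder: section is a regular 8-gon, circumradius r=11.5 (area = (8/2)·11.500²·sin(360°/8) = 374.06 mm²); the cube at (14, 3) (footprint 6.5×26.5) is included at this height (area 172.25 mm²); Taking the first minus the rest: starting from the r=11.5 cylinder (374.06 mm²), the 6.5×26.5 cube at (14, 3) misses the remaining region (no effect) — area = 374.06 mm². Checking containment: the cross-section at z = 5.5 is a subset of the cross-section at z = 5.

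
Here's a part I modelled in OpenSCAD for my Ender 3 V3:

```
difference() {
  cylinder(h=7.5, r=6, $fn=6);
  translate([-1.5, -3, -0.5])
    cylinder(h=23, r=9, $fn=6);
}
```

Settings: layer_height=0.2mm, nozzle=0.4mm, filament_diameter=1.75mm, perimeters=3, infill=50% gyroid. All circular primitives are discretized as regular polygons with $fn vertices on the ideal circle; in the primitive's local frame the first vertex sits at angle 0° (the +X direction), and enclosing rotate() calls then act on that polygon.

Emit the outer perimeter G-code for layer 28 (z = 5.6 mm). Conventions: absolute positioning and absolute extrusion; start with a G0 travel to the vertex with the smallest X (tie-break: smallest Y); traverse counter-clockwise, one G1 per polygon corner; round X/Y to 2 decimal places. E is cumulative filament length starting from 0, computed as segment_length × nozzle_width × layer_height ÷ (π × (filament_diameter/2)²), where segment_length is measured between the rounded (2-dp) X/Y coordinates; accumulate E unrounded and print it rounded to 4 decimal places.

G0 X-3.23 Y4.79 Z5.60
G1 X3.00 Y4.79 E0.2072
G1 X5.88 Y-0.20 E0.3988
G1 X6.00 Y0.00 E0.4066
G1 X3.00 Y5.20 E0.6063
G1 X-3.00 Y5.20 E0.8058
G1 X-3.23 Y4.79 E0.8215

At z = 5.6 mm: the cylinder: section is a regular 6-gon, circumradius r=6; the cylinder at (-1.5, -3): section is a regular 6-gon, circumradius r=9; After the difference (first − rest): starting from the r=6 cylinder, the r=9 cylinder at (-1.5, -3) partially overlaps it — only the 89.89 mm² overlap (of its 210.44 mm²) is removed, clipping the outline — 1 connected region. The outline is a single polygon with 6 vertices. Extrusion per mm of travel: 0.4 × 0.2 / (π × 0.875²) = 0.033260. Accumulating E over each segment gives final E = 0.8215.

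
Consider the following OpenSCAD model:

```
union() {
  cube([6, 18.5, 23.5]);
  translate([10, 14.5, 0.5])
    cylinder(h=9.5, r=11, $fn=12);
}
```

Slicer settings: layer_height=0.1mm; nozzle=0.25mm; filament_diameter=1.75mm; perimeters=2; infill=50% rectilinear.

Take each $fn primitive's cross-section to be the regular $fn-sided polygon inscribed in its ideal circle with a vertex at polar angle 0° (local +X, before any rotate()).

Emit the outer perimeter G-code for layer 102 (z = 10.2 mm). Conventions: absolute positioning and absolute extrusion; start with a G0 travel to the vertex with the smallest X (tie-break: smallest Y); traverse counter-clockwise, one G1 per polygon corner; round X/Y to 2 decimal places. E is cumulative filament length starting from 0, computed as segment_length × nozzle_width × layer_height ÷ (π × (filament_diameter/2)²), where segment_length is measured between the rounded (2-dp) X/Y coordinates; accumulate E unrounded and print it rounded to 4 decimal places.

At z = 10.2 mm: the cube (footprint 6×18.5) is included at this height; the cylinder at (10, 14.5) is not intersected at this z (z outside [0.5, 10]); Merging all regions: only the 6×18.5 cube is present, so the union is just that shape — 1 connected region. The outline is a single polygon with 4 vertices. Extrusion per mm of travel: 0.25 × 0.1 / (π × 0.875²) = 0.010394. Accumulating E over each segment gives final E = 0.5093.

G0 X0.00 Y0.00 Z10.20
G1 X6.00 Y0.00 E0.0624
G1 X6.00 Y18.50 E0.2546
G1 X0.00 Y18.50 E0.3170
G1 X0.00 Y0.00 E0.5093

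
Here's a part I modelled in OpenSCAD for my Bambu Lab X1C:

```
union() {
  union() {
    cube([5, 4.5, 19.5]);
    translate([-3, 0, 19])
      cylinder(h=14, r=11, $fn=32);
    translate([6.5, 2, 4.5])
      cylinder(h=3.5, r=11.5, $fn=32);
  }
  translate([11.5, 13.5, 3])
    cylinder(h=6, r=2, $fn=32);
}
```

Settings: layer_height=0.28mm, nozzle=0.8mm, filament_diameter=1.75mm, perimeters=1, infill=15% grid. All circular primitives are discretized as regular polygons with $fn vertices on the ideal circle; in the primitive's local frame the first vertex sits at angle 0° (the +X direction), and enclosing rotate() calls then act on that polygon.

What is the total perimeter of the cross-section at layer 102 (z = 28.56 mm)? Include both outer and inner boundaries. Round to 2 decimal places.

69.00 mm

At z = 28.56 mm: the cube does not reach this height (z outside [0, 19.5]); the r=11 cylinder at (-3, 0) gives a regular 32-gon of circumradius 11 (constant along its height) (perimeter = 2·32·11.000·sin(180°/32) = 69.00 mm); the cylinder at (6.5, 2) does not reach this height (z outside [4.5, 8]); Combining (union): only the r=11 cylinder at (-3, 0) is present, so the union is just that shape — boundary = 69.00 mm; the cylinder at (11.5, 13.5) is absent (z outside [3, 9]); Taking the union: only the result so far is present, so the union is just that shape — boundary = 69.00 mm. Overall, the cross-section is a single solid region. Total boundary length (outer) = 69.00 mm.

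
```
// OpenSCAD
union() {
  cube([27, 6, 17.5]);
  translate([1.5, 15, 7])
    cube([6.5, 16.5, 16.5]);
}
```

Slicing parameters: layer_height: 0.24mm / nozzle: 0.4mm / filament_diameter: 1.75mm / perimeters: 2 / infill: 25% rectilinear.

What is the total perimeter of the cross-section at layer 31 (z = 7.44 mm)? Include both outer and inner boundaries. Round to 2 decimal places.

At z = 7.44 mm: the cube is present — its section is the full 27×6 rectangle (perimeter 66.00 mm); the cube at (1.5, 15) is present — its section is the full 6.5×16.5 rectangle (perimeter 46.00 mm); Taking the union: the 2 present regions are separate (no shared area or edge), so areas and boundary lengths simply add and each stays a separate island — boundary = 112.00 mm. Overall, the cross-section has 2 separate islands. Total boundary length (outer) = 112.00 mm.

112.00 mm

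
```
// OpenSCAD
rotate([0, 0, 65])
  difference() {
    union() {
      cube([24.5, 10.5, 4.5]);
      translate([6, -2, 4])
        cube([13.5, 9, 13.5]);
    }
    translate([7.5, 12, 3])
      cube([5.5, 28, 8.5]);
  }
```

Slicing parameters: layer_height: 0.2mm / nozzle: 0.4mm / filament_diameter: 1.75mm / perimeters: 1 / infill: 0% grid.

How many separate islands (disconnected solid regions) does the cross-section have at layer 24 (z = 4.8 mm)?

1

At z = 4.8 mm: the cube is absent (z outside [0, 4.5]); the 13.5×9 cube at (6, -2) contributes its full rectangle; Combining (union): only the 13.5×9 cube at (6, -2) is present, so the union is just that shape — 1 connected region; the cube at (7.5, 12) is present — its section is the full 5.5×28 rectangle; Taking the first minus the rest: starting from the result so far, the 5.5×28 cube at (7.5, 12) misses the remaining region (no effect) — 1 connected region; (whole slice rotated 65° about Z — lengths, areas and connectivity unchanged). Overall, the cross-section is a single solid region. Island count = 1.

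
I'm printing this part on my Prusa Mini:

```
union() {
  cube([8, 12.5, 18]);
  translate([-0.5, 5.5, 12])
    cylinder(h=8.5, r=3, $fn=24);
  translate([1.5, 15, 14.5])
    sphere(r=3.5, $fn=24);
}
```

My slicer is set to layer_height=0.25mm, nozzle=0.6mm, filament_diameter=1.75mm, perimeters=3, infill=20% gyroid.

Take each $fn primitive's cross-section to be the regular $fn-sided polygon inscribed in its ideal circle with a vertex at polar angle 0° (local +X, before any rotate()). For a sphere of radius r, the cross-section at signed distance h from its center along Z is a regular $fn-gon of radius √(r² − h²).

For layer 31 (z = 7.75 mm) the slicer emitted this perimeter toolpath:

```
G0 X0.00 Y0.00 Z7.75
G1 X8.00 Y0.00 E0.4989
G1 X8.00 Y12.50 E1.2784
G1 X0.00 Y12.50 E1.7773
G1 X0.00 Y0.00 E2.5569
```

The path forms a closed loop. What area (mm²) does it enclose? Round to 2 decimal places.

100.00 mm²

Apply the shoelace formula to the sequence of (X, Y) vertices; enclosed area = 100.00 mm².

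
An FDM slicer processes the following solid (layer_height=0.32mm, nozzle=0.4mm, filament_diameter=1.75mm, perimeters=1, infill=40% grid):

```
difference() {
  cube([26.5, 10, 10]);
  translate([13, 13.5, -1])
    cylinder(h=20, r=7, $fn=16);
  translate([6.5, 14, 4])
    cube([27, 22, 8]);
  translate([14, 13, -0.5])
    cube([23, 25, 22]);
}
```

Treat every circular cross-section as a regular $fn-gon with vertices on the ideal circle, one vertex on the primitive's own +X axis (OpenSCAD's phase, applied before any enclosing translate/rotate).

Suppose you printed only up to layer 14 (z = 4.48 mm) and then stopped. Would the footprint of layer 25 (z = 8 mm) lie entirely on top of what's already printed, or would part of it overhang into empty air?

Compare the two slices. At z = 4.48: the 26.5×10 cube contributes its full rectangle (area 265.00 mm²); the r=7 cylinder at (13, 13.5) contributes a regular 16-gon of circumradius 7 (area = (16/2)·7.000²·sin(360°/16) = 150.01 mm²); the cube at (6.5, 14) is present — its section is the full 27×22 rectangle (area 594.00 mm²); the cube at (14, 13) (footprint 23×25) is included at this height (area 575.00 mm²); After the difference (first − rest): starting from the 26.5×10 cube (265.00 mm²), the r=7 cylinder at (13, 13.5) partially overlaps it — only the 28.76 mm² overlap (of its 150.01 mm²) is removed, clipping the outline; the 27×22 cube at (6.5, 14) misses the remaining region (no effect); the 23×25 cube at (14, 13) misses the remaining region (no effect) — area = 236.24 mm². At z = 8: the cube is present — its section is the full 26.5×10 rectangle (area 265.00 mm²); the r=7 cylinder at (13, 13.5) contributes a regular 16-gon of circumradius 7 (area = (16/2)·7.000²·sin(360°/16) = 150.01 mm²); the cube at (6.5, 14) (footprint 27×22) is included at this height (area 594.00 mm²); the 23×25 cube at (14, 13) contributes its full rectangle (area 575.00 mm²); Taking the first minus the rest: starting from the 26.5×10 cube (265.00 mm²), the r=7 cylinder at (13, 13.5) partially overlaps it — only the 28.76 mm² overlap (of its 150.01 mm²) is removed, clipping the outline; the 27×22 cube at (6.5, 14) misses the remaining region (no effect); the 23×25 cube at (14, 13) misses the remaining region (no effect) — area = 236.24 mm². Checking containment: the cross-section at z = 8 is a subset of the cross-section at z = 4.48.

entirely on top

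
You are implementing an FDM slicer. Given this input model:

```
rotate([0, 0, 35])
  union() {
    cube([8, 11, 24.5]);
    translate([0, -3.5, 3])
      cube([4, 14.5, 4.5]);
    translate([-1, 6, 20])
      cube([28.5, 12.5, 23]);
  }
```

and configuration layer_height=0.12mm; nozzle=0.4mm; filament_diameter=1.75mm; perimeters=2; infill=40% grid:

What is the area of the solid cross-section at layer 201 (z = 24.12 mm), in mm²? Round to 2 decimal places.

At z = 24.12 mm: the 8×11 cube contributes its full rectangle (area 88.00 mm²); the cube at (0, -3.5) does not reach this height (z outside [3, 7.5]); the cube at (-1, 6) is present — its section is the full 28.5×12.5 rectangle (area 356.25 mm²); Taking the union: the regions partially overlap — summed areas 444.25 mm² minus the doubly-counted overlap 40.00 mm² gives 404.25 mm² — area = 404.25 mm²; (whole slice rotated 35° about Z — lengths, areas and connectivity unchanged). Overall, the cross-section is a single solid region. Net area = 404.25 mm².

404.25 mm²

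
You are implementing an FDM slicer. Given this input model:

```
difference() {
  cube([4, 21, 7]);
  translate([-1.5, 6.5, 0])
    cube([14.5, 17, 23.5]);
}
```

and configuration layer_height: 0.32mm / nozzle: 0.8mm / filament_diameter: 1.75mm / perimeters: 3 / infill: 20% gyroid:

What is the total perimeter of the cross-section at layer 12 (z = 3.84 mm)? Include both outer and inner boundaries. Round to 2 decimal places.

At z = 3.84 mm: the cube is present — its section is the full 4×21 rectangle (perimeter 50.00 mm); the 14.5×17 cube at (-1.5, 6.5) contributes its full rectangle (perimeter 63.00 mm); Taking the first minus the rest: starting from the 4×21 cube, the 14.5×17 cube at (-1.5, 6.5) partially overlaps it — only the 58.00 mm² overlap (of its 246.50 mm²) is removed, clipping the outline — boundary = 21.00 mm. Overall, the cross-section is a single solid region. Total boundary length (outer) = 21.00 mm.

21.00 mm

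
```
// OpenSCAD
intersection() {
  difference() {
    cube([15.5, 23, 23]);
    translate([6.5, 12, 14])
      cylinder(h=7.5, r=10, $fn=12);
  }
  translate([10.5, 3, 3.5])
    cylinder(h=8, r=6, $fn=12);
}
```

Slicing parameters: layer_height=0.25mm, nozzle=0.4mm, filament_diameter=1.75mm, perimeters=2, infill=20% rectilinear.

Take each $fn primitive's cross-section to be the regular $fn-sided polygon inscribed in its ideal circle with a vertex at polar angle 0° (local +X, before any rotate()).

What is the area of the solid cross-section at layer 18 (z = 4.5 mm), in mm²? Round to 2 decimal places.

83.98 mm²

At z = 4.5 mm: the cube is present — its section is the full 15.5×23 rectangle (area 356.50 mm²); the cylinder at (6.5, 12) does not reach this height (z outside [14, 21.5]); Taking the first minus the rest: none of the subtracted shapes is present at this height, so the 15.5×23 cube is unchanged — area = 356.50 mm²; the cylinder at (10.5, 3): section is a regular 12-gon, circumradius r=6 (area = (12/2)·6.000²·sin(360°/12) = 108.00 mm²); After intersecting: the r=6 cylinder at (10.5, 3) partially overlaps the result so far; clipping to the common part keeps 83.98 mm² — area = 83.98 mm². Overall, the cross-section is a single solid region. Net area = 83.98 mm².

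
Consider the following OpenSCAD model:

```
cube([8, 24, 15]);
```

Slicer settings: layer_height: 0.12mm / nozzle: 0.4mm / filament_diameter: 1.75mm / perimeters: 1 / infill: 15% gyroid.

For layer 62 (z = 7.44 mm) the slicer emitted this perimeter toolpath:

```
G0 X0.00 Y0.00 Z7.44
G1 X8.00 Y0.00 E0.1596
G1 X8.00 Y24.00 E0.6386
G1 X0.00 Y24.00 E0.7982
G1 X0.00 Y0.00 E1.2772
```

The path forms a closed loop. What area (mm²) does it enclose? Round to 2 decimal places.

Apply the shoelace formula to the sequence of (X, Y) vertices; enclosed area = 192.00 mm².

192.00 mm²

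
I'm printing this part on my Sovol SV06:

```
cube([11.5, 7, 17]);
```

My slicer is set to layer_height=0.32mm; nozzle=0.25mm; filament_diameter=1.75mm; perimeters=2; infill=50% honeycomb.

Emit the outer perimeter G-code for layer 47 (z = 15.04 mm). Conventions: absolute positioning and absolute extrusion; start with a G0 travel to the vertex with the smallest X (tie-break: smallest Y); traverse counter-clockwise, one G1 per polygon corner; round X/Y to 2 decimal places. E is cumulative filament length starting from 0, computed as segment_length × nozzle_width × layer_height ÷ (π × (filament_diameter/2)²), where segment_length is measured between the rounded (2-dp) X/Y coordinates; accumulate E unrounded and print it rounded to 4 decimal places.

G0 X0.00 Y0.00 Z15.04
G1 X11.50 Y0.00 E0.3825
G1 X11.50 Y7.00 E0.6153
G1 X0.00 Y7.00 E0.9978
G1 X0.00 Y0.00 E1.2306

At z = 15.04 mm: the cube (footprint 11.5×7) is included at this height. The outline is a single polygon with 4 vertices. Extrusion per mm of travel: 0.25 × 0.32 / (π × 0.875²) = 0.033260. Accumulating E over each segment gives final E = 1.2306.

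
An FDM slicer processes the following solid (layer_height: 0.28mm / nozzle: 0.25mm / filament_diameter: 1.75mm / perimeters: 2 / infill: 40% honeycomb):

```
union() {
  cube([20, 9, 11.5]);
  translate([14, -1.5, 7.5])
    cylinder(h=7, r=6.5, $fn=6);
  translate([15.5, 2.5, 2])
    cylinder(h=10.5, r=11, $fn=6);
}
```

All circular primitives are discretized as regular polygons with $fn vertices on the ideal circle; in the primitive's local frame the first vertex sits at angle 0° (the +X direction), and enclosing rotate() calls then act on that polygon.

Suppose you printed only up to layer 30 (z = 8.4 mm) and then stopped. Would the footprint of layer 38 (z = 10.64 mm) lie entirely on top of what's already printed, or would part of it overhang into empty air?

entirely on top

Compare the two slices. At z = 8.4: the cube (footprint 20×9) is included at this height (area 180.00 mm²); the r=6.5 cylinder at (14, -1.5) gives a regular 6-gon of circumradius 6.5 (constant along its height) (area = (6/2)·6.500²·sin(360°/6) = 109.77 mm²); the cylinder at (15.5, 2.5): section is a regular 6-gon, circumradius r=11 (area = (6/2)·11.000²·sin(360°/6) = 314.37 mm²); Combining (union): the regions partially overlap — summed areas 604.14 mm² minus the doubly-counted overlap 234.59 mm² gives 369.54 mm² — area = 369.54 mm². At z = 10.64: the cube (footprint 20×9) is included at this height (area 180.00 mm²); the r=6.5 cylinder at (14, -1.5) contributes a regular 6-gon of circumradius 6.5 (area = (6/2)·6.500²·sin(360°/6) = 109.77 mm²); the r=11 cylinder at (15.5, 2.5) contributes a regular 6-gon of circumradius 11 (area = (6/2)·11.000²·sin(360°/6) = 314.37 mm²); Taking the union: the regions partially overlap — summed areas 604.14 mm² minus the doubly-counted overlap 234.59 mm² gives 369.54 mm² — area = 369.54 mm². Checking containment: the cross-section at z = 10.64 is a subset of the cross-section at z = 8.4.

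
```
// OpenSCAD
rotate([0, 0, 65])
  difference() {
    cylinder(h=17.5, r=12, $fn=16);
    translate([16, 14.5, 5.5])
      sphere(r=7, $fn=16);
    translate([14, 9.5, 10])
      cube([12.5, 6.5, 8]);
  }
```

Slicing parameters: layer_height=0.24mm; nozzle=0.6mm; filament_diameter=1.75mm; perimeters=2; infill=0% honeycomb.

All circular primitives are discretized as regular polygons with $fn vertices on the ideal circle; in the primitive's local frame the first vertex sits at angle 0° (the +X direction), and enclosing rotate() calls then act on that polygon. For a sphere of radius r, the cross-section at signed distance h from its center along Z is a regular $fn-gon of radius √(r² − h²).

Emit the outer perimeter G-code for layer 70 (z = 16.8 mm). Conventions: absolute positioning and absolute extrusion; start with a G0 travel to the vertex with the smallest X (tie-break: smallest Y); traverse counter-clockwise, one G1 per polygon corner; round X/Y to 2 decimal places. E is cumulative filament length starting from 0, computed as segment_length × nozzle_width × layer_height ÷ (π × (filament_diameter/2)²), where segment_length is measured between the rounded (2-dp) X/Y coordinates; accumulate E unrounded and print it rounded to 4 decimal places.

At z = 16.8 mm: the r=12 cylinder contributes a regular 16-gon of circumradius 12; the sphere at (16, 14.5) does not reach this height (|z−center|=11.300 > r=7); the cube at (14, 9.5) is present — its section is the full 12.5×6.5 rectangle; Subtracting the remaining from the first: starting from the r=12 cylinder, the 12.5×6.5 cube at (14, 9.5) misses the remaining region (no effect) — 1 connected region; (whole slice rotated 65° about Z — lengths, areas and connectivity unchanged). The outline is a single polygon with 16 vertices. Extrusion per mm of travel: 0.6 × 0.24 / (π × 0.875²) = 0.059868. Accumulating E over each segment gives final E = 4.4860.

G0 X-11.99 Y0.52 Z16.80
G1 X-11.28 Y-4.10 E0.2798
G1 X-8.85 Y-8.11 E0.5605
G1 X-5.07 Y-10.88 E0.8411
G1 X-0.52 Y-11.99 E1.1215
G1 X4.10 Y-11.28 E1.4013
G1 X8.11 Y-8.85 E1.6820
G1 X10.88 Y-5.07 E1.9626
G1 X11.99 Y-0.52 E2.2430
G1 X11.28 Y4.10 E2.5228
G1 X8.85 Y8.11 E2.8035
G1 X5.07 Y10.88 E3.0841
G1 X0.52 Y11.99 E3.3645
G1 X-4.10 Y11.28 E3.6443
G1 X-8.11 Y8.85 E3.9250
G1 X-10.88 Y5.07 E4.2056
G1 X-11.99 Y0.52 E4.4860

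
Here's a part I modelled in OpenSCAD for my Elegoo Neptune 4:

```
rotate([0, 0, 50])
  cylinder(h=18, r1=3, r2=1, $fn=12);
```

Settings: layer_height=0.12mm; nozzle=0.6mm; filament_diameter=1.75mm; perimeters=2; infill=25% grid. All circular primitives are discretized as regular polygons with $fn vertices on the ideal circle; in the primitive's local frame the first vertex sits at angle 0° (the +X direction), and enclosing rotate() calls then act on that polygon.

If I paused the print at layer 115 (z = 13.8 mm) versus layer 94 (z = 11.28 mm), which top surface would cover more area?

Layer 115 (z = 13.8): the cone contributes a regular 12-gon of circumradius 1.467 (interpolated between r1=3 and r2=1 at t=0.767) (area = (12/2)·1.467²·sin(360°/12) = 6.45 mm²); (whole slice rotated 50° about Z — lengths, areas and connectivity unchanged). So its area = 6.45 mm². Layer 94 (z = 11.28): the cone: at t=0.627 of its height the radius interpolates to r₁+(r₂−r₁)t = 1.747, giving a regular 12-gon of that circumradius (area = (12/2)·1.747²·sin(360°/12) = 9.15 mm²); (rotated 50° about Z; rotation is an isometry so areas/perimeters/island counts are preserved). So its area = 9.15 mm². Layer 94 is larger (9.15 vs 6.45 mm²).

layer 94 (z = 11.28 mm)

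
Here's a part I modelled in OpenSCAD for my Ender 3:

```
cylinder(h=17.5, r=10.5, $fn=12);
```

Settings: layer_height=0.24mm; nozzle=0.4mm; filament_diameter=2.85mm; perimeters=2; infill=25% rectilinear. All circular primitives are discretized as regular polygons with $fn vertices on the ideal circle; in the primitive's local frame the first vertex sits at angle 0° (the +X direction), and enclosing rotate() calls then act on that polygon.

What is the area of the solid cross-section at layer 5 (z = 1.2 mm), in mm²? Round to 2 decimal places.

At z = 1.2 mm: the cylinder: section is a regular 12-gon, circumradius r=10.5 (area = (12/2)·10.500²·sin(360°/12) = 330.75 mm²). Overall, the cross-section is a single solid region. Net area = 330.75 mm².

330.75 mm²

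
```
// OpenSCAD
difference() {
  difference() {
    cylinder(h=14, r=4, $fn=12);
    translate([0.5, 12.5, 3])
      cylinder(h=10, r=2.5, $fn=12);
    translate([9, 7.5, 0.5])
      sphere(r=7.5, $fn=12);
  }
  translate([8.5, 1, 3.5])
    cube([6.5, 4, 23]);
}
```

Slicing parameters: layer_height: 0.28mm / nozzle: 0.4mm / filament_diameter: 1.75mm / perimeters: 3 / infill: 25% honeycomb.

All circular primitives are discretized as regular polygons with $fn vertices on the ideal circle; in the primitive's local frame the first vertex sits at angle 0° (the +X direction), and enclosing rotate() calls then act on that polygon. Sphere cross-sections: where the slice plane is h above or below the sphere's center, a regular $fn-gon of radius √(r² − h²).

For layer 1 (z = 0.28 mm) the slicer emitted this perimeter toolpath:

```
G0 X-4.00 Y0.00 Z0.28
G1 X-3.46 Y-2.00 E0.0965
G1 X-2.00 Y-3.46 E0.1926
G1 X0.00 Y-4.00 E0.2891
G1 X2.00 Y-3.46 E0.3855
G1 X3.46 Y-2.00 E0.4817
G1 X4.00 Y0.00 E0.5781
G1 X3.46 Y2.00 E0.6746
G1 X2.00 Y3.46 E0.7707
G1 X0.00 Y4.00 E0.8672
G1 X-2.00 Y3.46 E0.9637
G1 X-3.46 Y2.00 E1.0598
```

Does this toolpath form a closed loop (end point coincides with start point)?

Start point (G0): (-4.00, 0.00). End point (last G1): the path does not return to the start — open.

no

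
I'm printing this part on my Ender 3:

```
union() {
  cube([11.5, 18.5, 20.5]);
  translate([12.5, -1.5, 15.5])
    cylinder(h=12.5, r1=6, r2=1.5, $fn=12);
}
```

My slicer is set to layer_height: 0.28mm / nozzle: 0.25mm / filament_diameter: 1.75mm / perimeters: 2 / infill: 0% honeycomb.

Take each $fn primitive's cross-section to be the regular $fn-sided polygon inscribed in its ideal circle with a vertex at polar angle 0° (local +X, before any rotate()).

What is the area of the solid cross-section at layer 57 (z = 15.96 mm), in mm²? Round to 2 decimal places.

At z = 15.96 mm: the cube is present — its section is the full 11.5×18.5 rectangle (area 212.75 mm²); the cone at (12.5, -1.5): at t=0.037 of its height the radius interpolates to r₁+(r₂−r₁)t = 5.834, giving a regular 12-gon of that circumradius (area = (12/2)·5.834²·sin(360°/12) = 102.12 mm²); Merging all regions: the regions partially overlap — summed areas 314.87 mm² minus the doubly-counted overlap 12.88 mm² gives 301.99 mm² — area = 301.99 mm². Overall, the cross-section is a single solid region. Net area = 301.99 mm².

301.99 mm²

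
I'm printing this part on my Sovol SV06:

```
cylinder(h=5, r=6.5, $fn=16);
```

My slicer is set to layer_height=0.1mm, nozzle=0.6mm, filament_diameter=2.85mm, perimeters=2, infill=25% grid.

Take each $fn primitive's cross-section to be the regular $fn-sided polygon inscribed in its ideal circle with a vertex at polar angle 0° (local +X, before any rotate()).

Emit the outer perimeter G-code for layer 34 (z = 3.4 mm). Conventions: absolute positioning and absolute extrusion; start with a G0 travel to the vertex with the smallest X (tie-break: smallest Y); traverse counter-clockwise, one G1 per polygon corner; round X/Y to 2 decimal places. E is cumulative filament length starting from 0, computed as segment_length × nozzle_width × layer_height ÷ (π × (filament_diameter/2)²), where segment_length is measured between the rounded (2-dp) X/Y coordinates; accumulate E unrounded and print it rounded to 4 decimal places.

At z = 3.4 mm: the r=6.5 cylinder contributes a regular 16-gon of circumradius 6.5. The outline is a single polygon with 16 vertices. Extrusion per mm of travel: 0.6 × 0.1 / (π × 1.425²) = 0.009405. Accumulating E over each segment gives final E = 0.3819.

G0 X-6.50 Y0.00 Z3.40
G1 X-6.01 Y-2.49 E0.0239
G1 X-4.60 Y-4.60 E0.0477
G1 X-2.49 Y-6.01 E0.0716
G1 X0.00 Y-6.50 E0.0955
G1 X2.49 Y-6.01 E0.1193
G1 X4.60 Y-4.60 E0.1432
G1 X6.01 Y-2.49 E0.1671
G1 X6.50 Y0.00 E0.1909
G1 X6.01 Y2.49 E0.2148
G1 X4.60 Y4.60 E0.2387
G1 X2.49 Y6.01 E0.2626
G1 X0.00 Y6.50 E0.2864
G1 X-2.49 Y6.01 E0.3103
G1 X-4.60 Y4.60 E0.3342
G1 X-6.01 Y2.49 E0.3580
G1 X-6.50 Y0.00 E0.3819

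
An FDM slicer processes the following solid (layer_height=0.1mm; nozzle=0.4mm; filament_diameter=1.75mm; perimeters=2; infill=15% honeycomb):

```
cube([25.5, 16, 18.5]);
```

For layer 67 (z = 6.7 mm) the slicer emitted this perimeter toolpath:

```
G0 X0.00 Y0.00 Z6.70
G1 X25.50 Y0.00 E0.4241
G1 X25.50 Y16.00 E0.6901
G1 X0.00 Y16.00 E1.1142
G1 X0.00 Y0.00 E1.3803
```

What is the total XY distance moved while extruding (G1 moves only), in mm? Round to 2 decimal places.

Sum the Euclidean lengths of each G1 segment: total = 83.00 mm.

83.00 mm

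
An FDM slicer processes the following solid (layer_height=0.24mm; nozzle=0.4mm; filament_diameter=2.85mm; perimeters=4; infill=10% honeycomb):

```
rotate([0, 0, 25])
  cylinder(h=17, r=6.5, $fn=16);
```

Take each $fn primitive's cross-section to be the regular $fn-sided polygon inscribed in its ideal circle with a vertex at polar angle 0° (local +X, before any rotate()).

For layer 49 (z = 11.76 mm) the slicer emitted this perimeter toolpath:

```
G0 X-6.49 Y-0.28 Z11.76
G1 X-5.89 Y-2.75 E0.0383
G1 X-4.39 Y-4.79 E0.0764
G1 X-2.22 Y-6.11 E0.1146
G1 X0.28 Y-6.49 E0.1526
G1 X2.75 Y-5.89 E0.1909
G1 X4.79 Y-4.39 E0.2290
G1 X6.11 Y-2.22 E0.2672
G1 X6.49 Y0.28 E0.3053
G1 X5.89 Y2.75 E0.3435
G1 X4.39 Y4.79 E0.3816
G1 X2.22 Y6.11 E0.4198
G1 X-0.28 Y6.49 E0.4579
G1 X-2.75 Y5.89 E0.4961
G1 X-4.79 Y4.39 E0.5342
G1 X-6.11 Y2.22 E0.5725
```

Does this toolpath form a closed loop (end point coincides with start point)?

Start point (G0): (-6.49, -0.28). End point (last G1): the path does not return to the start — open.

no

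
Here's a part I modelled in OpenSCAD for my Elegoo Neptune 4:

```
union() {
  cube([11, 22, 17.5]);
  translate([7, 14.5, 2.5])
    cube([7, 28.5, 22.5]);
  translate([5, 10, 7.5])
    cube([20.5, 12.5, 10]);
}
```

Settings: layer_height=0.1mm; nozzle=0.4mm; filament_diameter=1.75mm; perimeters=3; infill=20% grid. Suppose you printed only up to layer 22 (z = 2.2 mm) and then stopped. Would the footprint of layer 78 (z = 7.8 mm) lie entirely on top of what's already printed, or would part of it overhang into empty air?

part overhangs

Compare the two slices. At z = 2.2: the cube is present — its section is the full 11×22 rectangle (area 242.00 mm²); the cube at (7, 14.5) is absent (z outside [2.5, 25]); the cube at (5, 10) is absent (z outside [7.5, 17.5]); Combining (union): only the 11×22 cube is present, so the union is just that shape — area = 242.00 mm². At z = 7.8: the cube (footprint 11×22) is included at this height (area 242.00 mm²); the cube at (7, 14.5) (footprint 7×28.5) is included at this height (area 199.50 mm²); the cube at (5, 10) is present — its section is the full 20.5×12.5 rectangle (area 256.25 mm²); Taking the union: the regions partially overlap — summed areas 697.75 mm² minus the doubly-counted overlap 128.00 mm² gives 569.75 mm² — area = 569.75 mm². Checking containment: at z = 7.8 the cross-section extends beyond the z = 2.2 cross-section by about 327.75 mm².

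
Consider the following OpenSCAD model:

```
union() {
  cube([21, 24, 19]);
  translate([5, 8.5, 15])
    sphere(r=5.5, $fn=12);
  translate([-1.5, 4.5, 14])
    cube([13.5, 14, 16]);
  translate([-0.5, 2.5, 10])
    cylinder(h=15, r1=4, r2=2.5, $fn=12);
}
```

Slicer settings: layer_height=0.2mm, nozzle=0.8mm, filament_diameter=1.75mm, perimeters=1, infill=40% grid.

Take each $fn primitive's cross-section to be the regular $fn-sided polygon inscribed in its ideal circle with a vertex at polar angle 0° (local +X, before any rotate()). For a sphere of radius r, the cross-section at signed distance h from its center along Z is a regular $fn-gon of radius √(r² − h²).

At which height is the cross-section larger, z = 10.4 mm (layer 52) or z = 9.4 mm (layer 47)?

layer 52 (z = 10.4 mm)

Layer 52 (z = 10.4): the cube is present — its section is the full 21×24 rectangle (area 504.00 mm²); the r=5.5 sphere at (5, 8.5) contributes a regular 12-gon of circumradius √(5.5²−4.6²) = 3.015 (area = (12/2)·3.015²·sin(360°/12) = 27.27 mm²); the cube at (-1.5, 4.5) is absent (z outside [14, 30]); the cone at (-0.5, 2.5) contributes a regular 12-gon of circumradius 3.960 (interpolated between r1=4 and r2=2.5 at t=0.027) (area = (12/2)·3.960²·sin(360°/12) = 47.04 mm²); Taking the union: the regions partially overlap — summed areas 578.31 mm² minus the doubly-counted overlap 44.80 mm² gives 533.52 mm² — area = 533.52 mm². So its area = 533.52 mm². Layer 47 (z = 9.4): the 21×24 cube contributes its full rectangle (area 504.00 mm²); the sphere at (5, 8.5) is absent (|z−center|=5.600 > r=5.5); the cube at (-1.5, 4.5) does not reach this height (z outside [14, 30]); the cone at (-0.5, 2.5) is absent (z outside [10, 25]); Combining (union): only the 21×24 cube is present, so the union is just that shape — area = 504.00 mm². So its area = 504.00 mm². Layer 52 is larger (533.52 vs 504.00 mm²).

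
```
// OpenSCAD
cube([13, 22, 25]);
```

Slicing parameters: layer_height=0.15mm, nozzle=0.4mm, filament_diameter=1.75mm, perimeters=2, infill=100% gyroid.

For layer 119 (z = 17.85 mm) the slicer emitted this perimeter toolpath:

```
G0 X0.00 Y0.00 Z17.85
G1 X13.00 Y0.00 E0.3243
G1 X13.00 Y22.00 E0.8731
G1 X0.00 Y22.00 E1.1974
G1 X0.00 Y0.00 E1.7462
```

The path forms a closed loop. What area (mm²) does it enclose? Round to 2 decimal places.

286.00 mm²

Apply the shoelace formula to the sequence of (X, Y) vertices; enclosed area = 286.00 mm².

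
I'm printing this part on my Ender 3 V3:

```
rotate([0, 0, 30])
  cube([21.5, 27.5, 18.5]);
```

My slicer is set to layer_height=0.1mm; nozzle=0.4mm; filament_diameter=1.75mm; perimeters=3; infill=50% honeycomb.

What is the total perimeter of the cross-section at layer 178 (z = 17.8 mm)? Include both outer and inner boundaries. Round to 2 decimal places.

98.00 mm

At z = 17.8 mm: the 21.5×27.5 cube contributes its full rectangle (perimeter 98.00 mm); (rotated 30° about Z; rotation is an isometry so areas/perimeters/island counts are preserved). Overall, the cross-section is a single solid region. Total boundary length (outer) = 98.00 mm.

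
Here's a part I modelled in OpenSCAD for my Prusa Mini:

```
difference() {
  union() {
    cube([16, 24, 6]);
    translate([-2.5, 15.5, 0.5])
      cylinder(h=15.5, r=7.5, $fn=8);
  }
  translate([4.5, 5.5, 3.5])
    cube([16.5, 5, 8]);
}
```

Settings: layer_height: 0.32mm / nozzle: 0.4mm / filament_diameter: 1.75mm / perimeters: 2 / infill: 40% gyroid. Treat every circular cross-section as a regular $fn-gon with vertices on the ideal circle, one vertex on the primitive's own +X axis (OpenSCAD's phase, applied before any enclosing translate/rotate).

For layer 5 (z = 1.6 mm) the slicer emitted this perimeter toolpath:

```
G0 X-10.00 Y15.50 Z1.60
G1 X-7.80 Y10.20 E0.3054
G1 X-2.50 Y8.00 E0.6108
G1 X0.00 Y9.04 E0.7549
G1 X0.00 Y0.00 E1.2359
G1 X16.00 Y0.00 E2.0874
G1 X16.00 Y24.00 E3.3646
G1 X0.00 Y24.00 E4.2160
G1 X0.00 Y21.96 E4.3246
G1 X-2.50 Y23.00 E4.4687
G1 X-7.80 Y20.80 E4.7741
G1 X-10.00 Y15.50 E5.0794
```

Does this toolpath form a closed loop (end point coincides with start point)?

Start point (G0): (-10.00, 15.50). End point (last G1): the path returns to the start — closed.

yes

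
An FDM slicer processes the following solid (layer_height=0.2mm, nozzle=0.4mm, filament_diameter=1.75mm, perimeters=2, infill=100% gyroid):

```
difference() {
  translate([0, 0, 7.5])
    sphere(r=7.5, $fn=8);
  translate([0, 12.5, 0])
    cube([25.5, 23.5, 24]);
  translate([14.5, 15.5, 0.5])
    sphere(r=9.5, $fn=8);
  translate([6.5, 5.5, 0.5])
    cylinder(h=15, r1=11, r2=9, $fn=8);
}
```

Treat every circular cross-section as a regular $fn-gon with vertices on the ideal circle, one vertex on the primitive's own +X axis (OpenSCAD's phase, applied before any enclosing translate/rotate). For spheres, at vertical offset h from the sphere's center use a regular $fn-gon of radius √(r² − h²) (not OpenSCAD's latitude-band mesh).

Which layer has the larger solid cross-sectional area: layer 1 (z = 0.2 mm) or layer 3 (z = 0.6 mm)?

Layer 1 (z = 0.2): the r=7.5 sphere contributes a regular 8-gon of circumradius √(7.5²−7.3²) = 1.720 (area = (8/2)·1.720²·sin(360°/8) = 8.37 mm²); the 25.5×23.5 cube at (0, 12.5) contributes its full rectangle (area 599.25 mm²); the r=9.5 sphere at (14.5, 15.5) slices to a regular 8-gon of circumradius 9.495 (√(r²−h²) with h=0.3 from center) (area = (8/2)·9.495²·sin(360°/8) = 255.01 mm²); the cone at (6.5, 5.5) is absent (z outside [0.5, 15.5]); After the difference (first − rest): starting from the r=7.5 sphere (8.37 mm²), the 25.5×23.5 cube at (0, 12.5) misses the remaining region (no effect); the r=9.5 sphere at (14.5, 15.5) misses the remaining region (no effect) — area = 8.37 mm². So its area = 8.37 mm². Layer 3 (z = 0.6): the sphere: section is a regular 8-gon, circumradius = √(r²−h²) = √(7.5²−6.9²) = 2.939 (area = (8/2)·2.939²·sin(360°/8) = 24.44 mm²); the cube at (0, 12.5) is present — its section is the full 25.5×23.5 rectangle (area 599.25 mm²); the sphere at (14.5, 15.5): section is a regular 8-gon, circumradius = √(r²−h²) = √(9.5²−0.1²) = 9.499 (area = (8/2)·9.499²·sin(360°/8) = 255.24 mm²); the cone at (6.5, 5.5) (r1=11→r2=9) has section circumradius 10.987 here — a regular 8-gon (area = (8/2)·10.987²·sin(360°/8) = 341.41 mm²); After the difference (first − rest): starting from the r=7.5 sphere (24.44 mm²), the 25.5×23.5 cube at (0, 12.5) misses the remaining region (no effect); the r=9.5 sphere at (14.5, 15.5) misses the remaining region (no effect); the cone at (6.5, 5.5) partially overlaps it — only the 22.27 mm² overlap (of its 341.41 mm²) is removed, clipping the outline — area = 2.17 mm². So its area = 2.17 mm². Layer 1 is larger (8.37 vs 2.17 mm²).

layer 1 (z = 0.2 mm)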